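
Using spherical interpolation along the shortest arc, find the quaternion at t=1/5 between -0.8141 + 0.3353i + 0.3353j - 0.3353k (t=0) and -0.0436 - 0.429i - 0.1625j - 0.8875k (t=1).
-0.7619 + 0.186i + 0.2622j - 0.5623k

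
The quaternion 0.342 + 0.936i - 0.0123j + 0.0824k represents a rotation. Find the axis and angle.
axis = (0.9961, -0.0131, 0.0877), θ = 140°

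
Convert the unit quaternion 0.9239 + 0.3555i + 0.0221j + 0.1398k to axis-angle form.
axis = (0.9291, 0.0578, 0.3654), θ = π/4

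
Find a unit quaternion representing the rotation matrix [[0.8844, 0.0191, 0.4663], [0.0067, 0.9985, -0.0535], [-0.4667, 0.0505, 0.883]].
0.9703 + 0.0268i + 0.2404j - 0.0032k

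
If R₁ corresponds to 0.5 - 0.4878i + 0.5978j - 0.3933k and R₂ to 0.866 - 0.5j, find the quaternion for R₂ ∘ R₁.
0.7319 - 0.2258i + 0.2677j - 0.5845k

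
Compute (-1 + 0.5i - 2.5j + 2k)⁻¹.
-0.087 - 0.0435i + 0.2174j - 0.1739k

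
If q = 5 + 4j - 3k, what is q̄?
5 - 4j + 3k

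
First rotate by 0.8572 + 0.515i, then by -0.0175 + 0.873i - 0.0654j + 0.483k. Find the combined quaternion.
-0.4646 + 0.7393i + 0.1927j + 0.4477k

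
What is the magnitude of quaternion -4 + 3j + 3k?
√34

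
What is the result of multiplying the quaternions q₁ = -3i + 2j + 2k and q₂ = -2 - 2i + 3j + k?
-14 + 2i - 5j - 9k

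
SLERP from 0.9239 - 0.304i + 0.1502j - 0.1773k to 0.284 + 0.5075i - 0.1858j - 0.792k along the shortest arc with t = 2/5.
0.835 + 0.0417i + 0.0136j - 0.5486k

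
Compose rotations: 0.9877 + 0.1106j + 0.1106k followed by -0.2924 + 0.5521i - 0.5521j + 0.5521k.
-0.2888 + 0.4232i - 0.6387j + 0.574k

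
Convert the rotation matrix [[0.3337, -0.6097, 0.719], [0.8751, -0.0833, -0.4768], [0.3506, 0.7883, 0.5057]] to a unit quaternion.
0.6626 + 0.4773i + 0.139j + 0.5602k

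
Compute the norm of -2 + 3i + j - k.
√15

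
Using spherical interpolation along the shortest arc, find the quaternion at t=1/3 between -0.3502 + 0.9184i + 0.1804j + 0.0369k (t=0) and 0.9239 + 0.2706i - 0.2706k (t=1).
-0.7346 + 0.6418i + 0.1514j + 0.16k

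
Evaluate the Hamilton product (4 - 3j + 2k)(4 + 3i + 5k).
6 - 3i - 6j + 37k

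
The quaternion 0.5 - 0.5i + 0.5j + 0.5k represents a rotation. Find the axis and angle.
axis = (-√3/3, √3/3, √3/3), θ = 2π/3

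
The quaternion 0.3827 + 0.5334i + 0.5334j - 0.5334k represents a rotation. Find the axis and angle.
axis = (√3/3, √3/3, -√3/3), θ = 3π/4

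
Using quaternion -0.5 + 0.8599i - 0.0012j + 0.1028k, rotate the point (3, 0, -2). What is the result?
(2.581, -2.034, 1.485)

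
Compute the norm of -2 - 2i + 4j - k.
5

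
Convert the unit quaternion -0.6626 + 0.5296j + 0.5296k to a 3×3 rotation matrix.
[[-0.1219, 0.7018, -0.7018], [-0.7018, 0.439, 0.561], [0.7018, 0.561, 0.439]]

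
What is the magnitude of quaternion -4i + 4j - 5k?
√57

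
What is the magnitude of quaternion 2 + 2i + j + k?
√10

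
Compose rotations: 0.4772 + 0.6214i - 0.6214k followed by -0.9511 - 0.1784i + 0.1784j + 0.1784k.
-0.2321 - 0.787i + 0.0851j + 0.5653k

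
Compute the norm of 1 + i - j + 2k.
√7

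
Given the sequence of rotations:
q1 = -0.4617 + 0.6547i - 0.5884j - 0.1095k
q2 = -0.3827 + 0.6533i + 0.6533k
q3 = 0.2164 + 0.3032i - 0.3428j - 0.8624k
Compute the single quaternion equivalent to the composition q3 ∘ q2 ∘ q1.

q2 · q1 = -0.1795 - 0.1678i + 0.7244j - 0.6441k
q3 · q2 · q1 = -0.2951 + 0.7548i + 0.5583j + 0.1775k
-0.2951 + 0.7548i + 0.5583j + 0.1775k


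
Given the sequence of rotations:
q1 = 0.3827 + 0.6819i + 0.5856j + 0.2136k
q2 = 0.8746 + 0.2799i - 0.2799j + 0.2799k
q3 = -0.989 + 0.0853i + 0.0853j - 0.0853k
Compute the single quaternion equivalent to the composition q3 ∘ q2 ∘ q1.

q2 · q1 = 0.248 + 0.4798i + 0.5361j + 0.6487k
q3 · q2 · q1 = -0.2766 - 0.3523i - 0.6053j - 0.6579k
-0.2766 - 0.3523i - 0.6053j - 0.6579k


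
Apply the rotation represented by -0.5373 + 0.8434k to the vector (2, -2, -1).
(-2.658, -0.967, -1)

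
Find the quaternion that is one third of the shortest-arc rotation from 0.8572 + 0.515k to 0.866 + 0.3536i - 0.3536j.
0.9147 + 0.1279i - 0.1279j + 0.3614k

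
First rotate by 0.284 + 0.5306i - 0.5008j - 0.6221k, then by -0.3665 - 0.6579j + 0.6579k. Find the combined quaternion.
-0.0243 + 0.5443i + 0.3458j + 0.7639k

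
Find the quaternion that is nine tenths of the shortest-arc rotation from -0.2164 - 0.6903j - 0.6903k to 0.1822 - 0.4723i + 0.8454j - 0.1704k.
-0.1962 + 0.441i - 0.8725j + 0.076k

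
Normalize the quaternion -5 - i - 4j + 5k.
-0.6108 - 0.1222i - 0.4887j + 0.6108k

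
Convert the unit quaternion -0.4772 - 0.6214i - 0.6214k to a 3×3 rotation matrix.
[[0.2277, -0.5931, 0.7723], [0.5931, -0.5446, -0.5931], [0.7723, 0.5931, 0.2277]]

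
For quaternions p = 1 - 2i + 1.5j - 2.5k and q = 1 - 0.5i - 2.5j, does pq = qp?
No: pq = 3.75 - 8.75i + 0.25j + 3.25k ≠ 3.75 + 3.75i - 2.25j - 8.25k = qp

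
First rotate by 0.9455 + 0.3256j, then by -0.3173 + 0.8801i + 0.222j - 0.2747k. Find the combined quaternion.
-0.3723 + 0.9216i + 0.1066j + 0.0268k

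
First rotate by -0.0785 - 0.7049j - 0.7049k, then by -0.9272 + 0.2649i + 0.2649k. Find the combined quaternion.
0.2595 + 0.1659i + 0.8403j + 0.4461k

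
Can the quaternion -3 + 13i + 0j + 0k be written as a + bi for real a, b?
Yes. The quaternion -3 + 13i has j- and k-coefficients y = z = 0, so it lies in the complex subalgebra spanned by 1 and i.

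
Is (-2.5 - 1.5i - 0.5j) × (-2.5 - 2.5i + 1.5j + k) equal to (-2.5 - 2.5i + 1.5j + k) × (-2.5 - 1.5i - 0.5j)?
No: pq = 3.25 + 9.5i - j - 6k ≠ 3.25 + 10.5i - 4j + k = qp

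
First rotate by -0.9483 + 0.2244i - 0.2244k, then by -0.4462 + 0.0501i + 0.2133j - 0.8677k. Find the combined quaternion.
0.2172 - 0.1955i - 0.3857j + 0.8751k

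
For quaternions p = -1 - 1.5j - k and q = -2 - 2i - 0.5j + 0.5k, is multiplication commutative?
No: pq = 1.75 + 0.75i + 5.5j - 1.5k ≠ 1.75 + 3.25i + 1.5j + 4.5k = qp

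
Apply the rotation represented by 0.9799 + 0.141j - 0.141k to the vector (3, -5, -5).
(-0.002, -5.431, -5.431)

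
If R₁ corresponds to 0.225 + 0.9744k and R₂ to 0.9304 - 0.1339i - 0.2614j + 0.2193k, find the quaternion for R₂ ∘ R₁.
-0.0043 - 0.2848i + 0.0717j + 0.9559k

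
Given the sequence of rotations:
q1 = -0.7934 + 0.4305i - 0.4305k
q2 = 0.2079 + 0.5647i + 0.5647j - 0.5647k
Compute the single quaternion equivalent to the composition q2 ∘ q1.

q2 · q1 = -0.6512 - 0.6016i - 0.448j + 0.1154k
-0.6512 - 0.6016i - 0.448j + 0.1154k


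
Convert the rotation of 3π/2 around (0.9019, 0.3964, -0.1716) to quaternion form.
-0.7071 + 0.6377i + 0.2803j - 0.1213k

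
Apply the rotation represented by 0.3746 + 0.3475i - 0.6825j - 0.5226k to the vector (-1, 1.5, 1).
(-0.521, 1.637, 1.139)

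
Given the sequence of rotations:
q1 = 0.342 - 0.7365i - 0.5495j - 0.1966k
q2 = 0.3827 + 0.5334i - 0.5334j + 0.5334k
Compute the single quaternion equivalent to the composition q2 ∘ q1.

q2 · q1 = 0.3355 + 0.2985i - 0.6807j - 0.5788k
0.3355 + 0.2985i - 0.6807j - 0.5788k


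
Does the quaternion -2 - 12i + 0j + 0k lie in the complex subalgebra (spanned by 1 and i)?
Yes. The quaternion -2 - 12i has j- and k-coefficients y = z = 0, so it lies in the complex subalgebra spanned by 1 and i.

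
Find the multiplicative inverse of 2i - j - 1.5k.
-0.2759i + 0.1379j + 0.2069k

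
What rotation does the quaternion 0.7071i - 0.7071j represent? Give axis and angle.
axis = (√2/2, -√2/2, 0), θ = π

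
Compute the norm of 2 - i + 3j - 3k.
√23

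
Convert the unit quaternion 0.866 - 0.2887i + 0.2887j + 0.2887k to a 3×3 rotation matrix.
[[0.6666, -0.6667, 0.3333], [0.3333, 0.6666, 0.6667], [-0.6667, -0.3333, 0.6666]]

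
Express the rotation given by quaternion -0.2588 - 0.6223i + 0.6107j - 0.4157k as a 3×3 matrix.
[[-0.0915, -0.9752, 0.2013], [-0.5449, -0.1201, -0.8298], [0.8335, -0.1856, -0.5204]]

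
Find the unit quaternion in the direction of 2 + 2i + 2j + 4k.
0.378 + 0.378i + 0.378j + 0.7559k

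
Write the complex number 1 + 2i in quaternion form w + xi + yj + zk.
1 + 2i + 0j + 0k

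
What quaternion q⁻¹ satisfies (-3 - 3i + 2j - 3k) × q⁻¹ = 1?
-0.0968 + 0.0968i - 0.0645j + 0.0968k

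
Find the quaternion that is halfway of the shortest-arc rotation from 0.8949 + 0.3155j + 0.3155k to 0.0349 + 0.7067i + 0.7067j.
0.5871 + 0.4462i + 0.6454j + 0.1992k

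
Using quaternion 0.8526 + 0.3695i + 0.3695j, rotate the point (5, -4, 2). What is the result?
(3.803, -2.803, -4.763)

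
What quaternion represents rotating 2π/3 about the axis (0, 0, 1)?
0.5 + 0.866k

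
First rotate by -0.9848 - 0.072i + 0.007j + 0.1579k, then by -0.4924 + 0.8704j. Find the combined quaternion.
0.4788 + 0.1729i - 0.8606j - 0.0151k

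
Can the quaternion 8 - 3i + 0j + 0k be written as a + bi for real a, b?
Yes. The quaternion 8 - 3i has j- and k-coefficients y = z = 0, so it lies in the complex subalgebra spanned by 1 and i.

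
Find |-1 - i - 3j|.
√11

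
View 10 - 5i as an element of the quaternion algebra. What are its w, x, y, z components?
10 - 5i + 0j + 0k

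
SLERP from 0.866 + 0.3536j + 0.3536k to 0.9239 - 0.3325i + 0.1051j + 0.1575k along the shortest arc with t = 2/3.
0.9269 - 0.2262i + 0.1933j + 0.2289k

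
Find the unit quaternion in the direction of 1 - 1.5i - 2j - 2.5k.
0.2722 - 0.4082i - 0.5443j - 0.6804k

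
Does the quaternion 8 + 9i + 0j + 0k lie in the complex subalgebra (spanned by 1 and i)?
Yes. The quaternion 8 + 9i has j- and k-coefficients y = z = 0, so it lies in the complex subalgebra spanned by 1 and i.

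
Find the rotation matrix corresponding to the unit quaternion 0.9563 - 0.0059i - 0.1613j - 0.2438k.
[[0.8291, 0.4682, -0.3056], [-0.4644, 0.8811, 0.0899], [0.3114, 0.0674, 0.9479]]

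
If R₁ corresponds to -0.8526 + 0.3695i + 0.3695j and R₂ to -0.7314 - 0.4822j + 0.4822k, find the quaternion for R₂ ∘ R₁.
0.8018 - 0.4484i + 0.319j - 0.233k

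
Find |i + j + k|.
√3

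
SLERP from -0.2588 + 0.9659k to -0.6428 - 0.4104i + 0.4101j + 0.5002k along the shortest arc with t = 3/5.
-0.5341 - 0.2674i + 0.2672j + 0.7562k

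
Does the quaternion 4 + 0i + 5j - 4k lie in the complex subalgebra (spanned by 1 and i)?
No. The quaternion 4 + 5j - 4k has j-coefficient y = 5 and k-coefficient z = -4, not both zero, so it does not lie in the complex subalgebra spanned by 1 and i.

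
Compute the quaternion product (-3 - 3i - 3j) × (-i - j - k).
-6 + 6i + 3k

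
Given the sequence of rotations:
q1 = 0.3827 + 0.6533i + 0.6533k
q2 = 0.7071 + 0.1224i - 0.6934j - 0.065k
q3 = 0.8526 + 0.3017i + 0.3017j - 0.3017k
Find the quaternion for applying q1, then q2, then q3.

q2 · q1 = 0.2331 + 0.0558i - 0.3878j + 0.8901k
q3 · q2 · q1 = 0.5674 + 0.2694i - 0.5457j + 0.5547k
0.5674 + 0.2694i - 0.5457j + 0.5547k


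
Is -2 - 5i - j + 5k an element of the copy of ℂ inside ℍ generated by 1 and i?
No. The quaternion -2 - 5i - j + 5k has j-coefficient y = -1 and k-coefficient z = 5, not both zero, so it does not lie in the complex subalgebra spanned by 1 and i.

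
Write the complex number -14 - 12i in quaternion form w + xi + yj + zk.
-14 - 12i + 0j + 0k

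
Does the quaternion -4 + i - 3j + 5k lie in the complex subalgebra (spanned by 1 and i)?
No. The quaternion -4 + i - 3j + 5k has j-coefficient y = -3 and k-coefficient z = 5, not both zero, so it does not lie in the complex subalgebra spanned by 1 and i.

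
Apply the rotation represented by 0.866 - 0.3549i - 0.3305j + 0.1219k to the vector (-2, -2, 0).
(-1.551, -2.328, 0.419)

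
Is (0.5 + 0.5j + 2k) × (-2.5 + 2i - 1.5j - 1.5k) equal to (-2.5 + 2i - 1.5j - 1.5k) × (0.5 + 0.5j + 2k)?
No: pq = 2.5 + 3.25i + 2j - 6.75k ≠ 2.5 - 1.25i - 6j - 4.75k = qp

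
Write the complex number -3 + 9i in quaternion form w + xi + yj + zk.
-3 + 9i + 0j + 0k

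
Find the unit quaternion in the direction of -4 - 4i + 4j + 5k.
-0.4682 - 0.4682i + 0.4682j + 0.5852k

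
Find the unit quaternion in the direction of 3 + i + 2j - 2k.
0.7071 + 0.2357i + 0.4714j - 0.4714k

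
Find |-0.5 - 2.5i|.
2.55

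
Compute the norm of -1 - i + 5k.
√27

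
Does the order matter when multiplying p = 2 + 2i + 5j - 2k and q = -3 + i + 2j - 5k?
Yes: pq = -28 - 25i - 3j - 5k ≠ -28 + 17i - 19j - 3k = qp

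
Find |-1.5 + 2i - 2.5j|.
3.536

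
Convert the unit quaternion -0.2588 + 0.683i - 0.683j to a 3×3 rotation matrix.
[[0.067, -0.933, 0.3535], [-0.933, 0.067, 0.3535], [-0.3535, -0.3535, -0.866]]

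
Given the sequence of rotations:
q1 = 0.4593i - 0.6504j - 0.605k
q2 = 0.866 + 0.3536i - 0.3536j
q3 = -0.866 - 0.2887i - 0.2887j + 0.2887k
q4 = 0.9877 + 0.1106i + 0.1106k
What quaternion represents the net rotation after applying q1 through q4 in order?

q2 · q1 = -0.3924 + 0.6117i - 0.3493j - 0.5915k
q3 · q2 · q1 = 0.5863 - 0.1448i + 0.4216j + 0.6764k
q4 · q3 · q2 · q1 = 0.5203 - 0.1248i + 0.3256j + 0.7796k
0.5203 - 0.1248i + 0.3256j + 0.7796k


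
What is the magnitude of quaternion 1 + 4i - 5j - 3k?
√51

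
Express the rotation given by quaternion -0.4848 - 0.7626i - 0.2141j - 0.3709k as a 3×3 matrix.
[[0.6332, -0.0331, 0.7733], [0.6862, -0.4383, -0.5806], [0.3581, 0.8982, -0.2548]]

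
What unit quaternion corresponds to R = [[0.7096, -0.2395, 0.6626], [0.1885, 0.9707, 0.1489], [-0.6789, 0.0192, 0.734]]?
0.9239 - 0.0351i + 0.363j + 0.1158k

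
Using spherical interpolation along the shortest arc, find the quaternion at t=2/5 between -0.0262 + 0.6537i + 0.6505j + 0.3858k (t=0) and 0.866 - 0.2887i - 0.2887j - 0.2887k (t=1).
-0.4229 + 0.5774i + 0.5752j + 0.3961k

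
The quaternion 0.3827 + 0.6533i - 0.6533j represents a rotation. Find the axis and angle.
axis = (√2/2, -√2/2, 0), θ = 3π/4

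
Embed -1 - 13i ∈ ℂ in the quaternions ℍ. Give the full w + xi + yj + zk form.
-1 - 13i + 0j + 0k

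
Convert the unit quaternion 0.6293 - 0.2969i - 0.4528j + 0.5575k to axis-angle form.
axis = (-0.382, -0.5826, 0.7174), θ = 102°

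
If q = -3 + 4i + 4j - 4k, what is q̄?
-3 - 4i - 4j + 4k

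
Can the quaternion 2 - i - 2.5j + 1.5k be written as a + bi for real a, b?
No. The quaternion 2 - i - 2.5j + 1.5k has j-coefficient y = -2.5 and k-coefficient z = 1.5, not both zero, so it does not lie in the complex subalgebra spanned by 1 and i.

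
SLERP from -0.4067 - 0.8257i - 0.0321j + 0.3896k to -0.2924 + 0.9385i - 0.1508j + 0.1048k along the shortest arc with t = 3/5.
0.0089 - 0.9906i + 0.0848j + 0.1069k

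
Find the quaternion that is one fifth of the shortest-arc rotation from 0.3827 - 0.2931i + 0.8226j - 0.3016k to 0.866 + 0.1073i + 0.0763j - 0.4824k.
0.5351 - 0.2255i + 0.7232j - 0.3739k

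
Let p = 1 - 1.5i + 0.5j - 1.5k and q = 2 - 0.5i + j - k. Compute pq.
-0.75 - 2.5i + 1.25j - 5.25k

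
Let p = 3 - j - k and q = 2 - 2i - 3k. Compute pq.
3 - 3i - 13k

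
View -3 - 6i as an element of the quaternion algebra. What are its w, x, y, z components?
-3 - 6i + 0j + 0k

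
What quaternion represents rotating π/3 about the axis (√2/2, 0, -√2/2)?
0.866 + 0.3536i - 0.3536k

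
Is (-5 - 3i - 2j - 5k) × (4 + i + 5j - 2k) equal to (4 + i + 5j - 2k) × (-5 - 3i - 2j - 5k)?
No: pq = -17 + 12i - 44j - 23k ≠ -17 - 46i - 22j + 3k = qp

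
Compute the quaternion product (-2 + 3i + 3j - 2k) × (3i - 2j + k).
-1 - 7i - 5j - 17k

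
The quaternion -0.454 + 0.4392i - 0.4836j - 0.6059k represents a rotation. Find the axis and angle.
axis = (0.4929, -0.5428, -0.68), θ = 234°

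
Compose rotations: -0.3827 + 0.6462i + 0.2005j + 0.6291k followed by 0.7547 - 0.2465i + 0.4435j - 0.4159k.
0.0432 + 0.9444i - 0.1321j + 0.2979k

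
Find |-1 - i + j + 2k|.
√7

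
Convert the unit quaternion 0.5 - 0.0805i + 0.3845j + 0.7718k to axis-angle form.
axis = (-0.093, 0.444, 0.8912), θ = 2π/3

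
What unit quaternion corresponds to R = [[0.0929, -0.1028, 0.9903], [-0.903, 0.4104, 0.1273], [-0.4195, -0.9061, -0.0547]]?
0.6018 - 0.4293i + 0.5857j - 0.3324k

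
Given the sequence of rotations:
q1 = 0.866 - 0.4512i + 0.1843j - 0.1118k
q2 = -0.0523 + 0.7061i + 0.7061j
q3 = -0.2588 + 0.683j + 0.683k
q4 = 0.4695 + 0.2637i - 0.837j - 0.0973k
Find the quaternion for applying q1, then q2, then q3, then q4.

q2 · q1 = 0.1432 + 0.5561i + 0.6808j + 0.4546k
q3 · q2 · q1 = -0.8125 - 0.2984i + 0.3014j - 0.3997k
q4 · q3 · q2 · q1 = -0.0894 + 0.0095i + 0.956j - 0.2789k
-0.0894 + 0.0095i + 0.956j - 0.2789k


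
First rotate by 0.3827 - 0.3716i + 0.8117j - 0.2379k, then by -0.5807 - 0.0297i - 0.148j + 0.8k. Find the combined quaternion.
0.0772 - 0.4097i - 0.8323j + 0.3652k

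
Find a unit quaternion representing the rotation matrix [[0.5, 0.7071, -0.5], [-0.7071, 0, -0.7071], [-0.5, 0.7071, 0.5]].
0.7071 + 0.5i - 0.5k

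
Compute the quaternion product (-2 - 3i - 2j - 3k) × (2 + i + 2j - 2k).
-3 + 2i - 17j - 6k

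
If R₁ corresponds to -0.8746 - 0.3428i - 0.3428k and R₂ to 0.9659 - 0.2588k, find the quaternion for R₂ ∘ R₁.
-0.9335 - 0.3311i + 0.0887j - 0.1048k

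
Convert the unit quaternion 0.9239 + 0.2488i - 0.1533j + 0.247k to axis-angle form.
axis = (0.6502, -0.4006, 0.6455), θ = π/4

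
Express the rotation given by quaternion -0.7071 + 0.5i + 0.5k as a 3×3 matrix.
[[0.5, 0.7071, 0.5], [-0.7071, 0, 0.7071], [0.5, -0.7071, 0.5]]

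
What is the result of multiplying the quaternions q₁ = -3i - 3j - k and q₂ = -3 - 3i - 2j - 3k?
-18 + 16i + 3j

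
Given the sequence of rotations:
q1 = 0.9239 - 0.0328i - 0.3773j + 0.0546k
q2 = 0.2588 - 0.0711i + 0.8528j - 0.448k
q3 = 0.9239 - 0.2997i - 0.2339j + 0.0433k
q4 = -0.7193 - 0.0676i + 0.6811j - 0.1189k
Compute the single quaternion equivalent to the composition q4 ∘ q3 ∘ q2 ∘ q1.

q2 · q1 = 0.583 - 0.1966i + 0.7088j - 0.345k
q3 · q2 · q1 = 0.6604 - 0.3064i + 0.4066j - 0.5519k
q4 · q3 · q2 · q1 = -0.8383 - 0.1518i + 0.1565j + 0.4997k
-0.8383 - 0.1518i + 0.1565j + 0.4997k


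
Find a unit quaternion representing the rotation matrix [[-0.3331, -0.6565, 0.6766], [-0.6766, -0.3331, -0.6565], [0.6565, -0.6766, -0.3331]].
-0.0087 + 0.5773i - 0.5773j + 0.5773k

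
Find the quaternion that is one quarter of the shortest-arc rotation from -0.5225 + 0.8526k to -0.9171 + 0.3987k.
-0.6461 + 0.7632k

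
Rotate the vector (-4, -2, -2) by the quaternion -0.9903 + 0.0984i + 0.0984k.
(-4.351, -1.533, -1.649)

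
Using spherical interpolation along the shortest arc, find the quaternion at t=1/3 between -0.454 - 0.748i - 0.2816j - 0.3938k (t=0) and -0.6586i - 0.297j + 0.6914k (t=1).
-0.3553 - 0.8676i - 0.3477j - 0.0118k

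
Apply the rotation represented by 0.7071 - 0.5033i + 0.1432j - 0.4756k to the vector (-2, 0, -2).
(-2.376, 0.482, -1.457)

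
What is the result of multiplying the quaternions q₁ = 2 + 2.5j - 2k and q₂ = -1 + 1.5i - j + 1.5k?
3.5 + 4.75i - 7.5j + 1.25k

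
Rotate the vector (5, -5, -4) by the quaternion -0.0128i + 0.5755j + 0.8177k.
(-4.841, -2.15, -6.16)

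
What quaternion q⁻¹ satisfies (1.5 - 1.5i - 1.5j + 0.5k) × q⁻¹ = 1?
0.2143 + 0.2143i + 0.2143j - 0.0714k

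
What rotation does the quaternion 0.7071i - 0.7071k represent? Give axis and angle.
axis = (√2/2, 0, -√2/2), θ = π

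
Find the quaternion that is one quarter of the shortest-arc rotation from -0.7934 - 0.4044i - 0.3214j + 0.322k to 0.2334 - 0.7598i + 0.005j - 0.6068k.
-0.8023 - 0.087i - 0.2922j + 0.5132k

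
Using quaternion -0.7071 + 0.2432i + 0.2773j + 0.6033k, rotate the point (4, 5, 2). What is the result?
(5.216, -0.747, 4.152)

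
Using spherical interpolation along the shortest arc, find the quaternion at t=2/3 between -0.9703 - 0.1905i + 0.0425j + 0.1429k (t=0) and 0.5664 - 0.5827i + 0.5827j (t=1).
-0.8266 + 0.3644i - 0.4249j + 0.0584k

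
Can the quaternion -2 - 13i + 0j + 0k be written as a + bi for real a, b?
Yes. The quaternion -2 - 13i has j- and k-coefficients y = z = 0, so it lies in the complex subalgebra spanned by 1 and i.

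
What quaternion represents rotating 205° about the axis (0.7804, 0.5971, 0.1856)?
-0.2164 + 0.7619i + 0.5829j + 0.1812k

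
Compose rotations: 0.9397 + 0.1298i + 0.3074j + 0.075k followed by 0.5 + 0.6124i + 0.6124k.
0.3444 + 0.4521i + 0.1873j + 0.8012k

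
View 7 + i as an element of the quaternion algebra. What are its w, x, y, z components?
7 + i + 0j + 0k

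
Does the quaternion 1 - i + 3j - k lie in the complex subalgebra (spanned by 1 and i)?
No. The quaternion 1 - i + 3j - k has j-coefficient y = 3 and k-coefficient z = -1, not both zero, so it does not lie in the complex subalgebra spanned by 1 and i.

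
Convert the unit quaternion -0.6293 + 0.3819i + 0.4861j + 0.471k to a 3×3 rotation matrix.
[[0.0837, 0.9641, -0.2521], [-0.2215, 0.2646, 0.9386], [0.9716, -0.0228, 0.2357]]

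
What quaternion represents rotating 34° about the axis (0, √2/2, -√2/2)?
0.9563 + 0.2067j - 0.2067k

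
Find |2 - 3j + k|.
√14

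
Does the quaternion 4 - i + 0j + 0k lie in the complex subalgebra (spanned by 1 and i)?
Yes. The quaternion 4 - i has j- and k-coefficients y = z = 0, so it lies in the complex subalgebra spanned by 1 and i.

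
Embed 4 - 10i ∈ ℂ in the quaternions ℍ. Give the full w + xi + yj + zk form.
4 - 10i + 0j + 0k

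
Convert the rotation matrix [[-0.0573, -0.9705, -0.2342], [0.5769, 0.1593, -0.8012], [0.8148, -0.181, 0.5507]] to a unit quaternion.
0.6428 + 0.2412i - 0.408j + 0.6018k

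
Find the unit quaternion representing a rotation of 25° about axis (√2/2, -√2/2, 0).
0.9763 + 0.153i - 0.153j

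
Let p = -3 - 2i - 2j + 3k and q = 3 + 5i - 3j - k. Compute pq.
-2 - 10i + 16j + 28k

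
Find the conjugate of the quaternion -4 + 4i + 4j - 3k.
-4 - 4i - 4j + 3k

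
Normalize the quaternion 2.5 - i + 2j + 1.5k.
0.6804 - 0.2722i + 0.5443j + 0.4082k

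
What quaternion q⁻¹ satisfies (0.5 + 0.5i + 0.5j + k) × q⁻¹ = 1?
0.2857 - 0.2857i - 0.2857j - 0.5714k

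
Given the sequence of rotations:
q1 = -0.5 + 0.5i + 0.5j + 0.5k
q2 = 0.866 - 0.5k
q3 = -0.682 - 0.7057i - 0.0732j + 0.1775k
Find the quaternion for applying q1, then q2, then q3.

q2 · q1 = -0.183 + 0.683i + 0.183j + 0.683k
q3 · q2 · q1 = 0.499 - 0.4191i + 0.4918j - 0.5774k
0.499 - 0.4191i + 0.4918j - 0.5774k


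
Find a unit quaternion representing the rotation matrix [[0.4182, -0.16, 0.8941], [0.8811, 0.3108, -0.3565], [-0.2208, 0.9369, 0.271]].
0.7071 + 0.4573i + 0.3942j + 0.3681k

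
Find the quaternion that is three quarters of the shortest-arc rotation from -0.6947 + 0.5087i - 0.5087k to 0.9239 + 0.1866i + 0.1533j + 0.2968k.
-0.9194 - 0.006i - 0.1206j - 0.3744k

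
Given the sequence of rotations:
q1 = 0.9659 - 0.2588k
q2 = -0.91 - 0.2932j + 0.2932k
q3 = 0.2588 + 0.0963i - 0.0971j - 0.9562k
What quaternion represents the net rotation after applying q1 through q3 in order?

q2 · q1 = -0.8031 + 0.0759i - 0.2832j + 0.5187k
q3 · q2 · q1 = 0.2533 - 0.3789i - 0.1178j + 0.8823k
0.2533 - 0.3789i - 0.1178j + 0.8823k


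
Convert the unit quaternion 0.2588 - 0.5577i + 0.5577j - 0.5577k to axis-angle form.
axis = (-√3/3, √3/3, -√3/3), θ = 5π/6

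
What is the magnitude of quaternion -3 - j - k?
√11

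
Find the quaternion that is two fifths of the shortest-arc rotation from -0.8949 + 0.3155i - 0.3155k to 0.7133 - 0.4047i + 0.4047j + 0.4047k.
-0.8438 + 0.3607i - 0.1669j - 0.3607k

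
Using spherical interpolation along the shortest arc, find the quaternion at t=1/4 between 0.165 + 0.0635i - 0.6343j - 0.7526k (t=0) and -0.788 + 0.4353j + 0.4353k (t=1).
0.3444 + 0.0497i - 0.615j - 0.7076k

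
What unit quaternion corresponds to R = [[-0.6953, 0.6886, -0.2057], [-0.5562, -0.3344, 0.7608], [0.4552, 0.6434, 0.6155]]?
-0.3827 + 0.0767i + 0.4317j + 0.8132k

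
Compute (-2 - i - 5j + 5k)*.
-2 + i + 5j - 5k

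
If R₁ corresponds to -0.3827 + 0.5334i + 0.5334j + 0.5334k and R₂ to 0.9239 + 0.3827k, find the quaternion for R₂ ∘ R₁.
-0.5577 + 0.2887i + 0.6969j + 0.3463k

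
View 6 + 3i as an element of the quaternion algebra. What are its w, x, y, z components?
6 + 3i + 0j + 0k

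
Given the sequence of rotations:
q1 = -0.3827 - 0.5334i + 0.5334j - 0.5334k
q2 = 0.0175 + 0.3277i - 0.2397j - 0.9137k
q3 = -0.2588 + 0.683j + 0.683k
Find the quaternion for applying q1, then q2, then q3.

q2 · q1 = -0.1914 + 0.4805i + 0.7632j + 0.3873k
q3 · q2 · q1 = -0.7363 - 0.3811i - 0.0001j - 0.5591k
-0.7363 - 0.3811i - 0.0001j - 0.5591k


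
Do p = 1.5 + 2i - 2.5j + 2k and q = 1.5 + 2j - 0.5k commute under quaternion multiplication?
No: pq = 8.25 + 0.25i + 0.25j + 6.25k ≠ 8.25 + 5.75i - 1.75j - 1.75k = qp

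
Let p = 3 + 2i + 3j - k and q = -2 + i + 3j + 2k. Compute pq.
-15 + 8i - 2j + 11k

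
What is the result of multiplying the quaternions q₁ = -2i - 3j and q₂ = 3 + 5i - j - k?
7 - 3i - 11j + 17k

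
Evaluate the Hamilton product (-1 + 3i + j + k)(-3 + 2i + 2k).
-5 - 9i - 7j - 7k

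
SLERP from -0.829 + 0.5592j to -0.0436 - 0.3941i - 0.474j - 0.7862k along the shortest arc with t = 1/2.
-0.501 + 0.2514i + 0.659j + 0.5015k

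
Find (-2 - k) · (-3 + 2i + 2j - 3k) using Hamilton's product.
3 - 2i - 6j + 9k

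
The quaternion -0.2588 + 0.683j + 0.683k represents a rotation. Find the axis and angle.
axis = (0, √2/2, √2/2), θ = 7π/6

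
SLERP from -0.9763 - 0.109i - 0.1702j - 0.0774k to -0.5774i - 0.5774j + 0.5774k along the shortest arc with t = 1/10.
-0.9494 - 0.1902i - 0.2497j + 0.009k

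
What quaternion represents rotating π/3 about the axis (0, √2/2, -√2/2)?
0.866 + 0.3536j - 0.3536k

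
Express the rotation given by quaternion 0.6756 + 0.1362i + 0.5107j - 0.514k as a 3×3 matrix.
[[-0.05, 0.8336, 0.55], [-0.5554, 0.4345, -0.709], [-0.8301, -0.341, 0.4413]]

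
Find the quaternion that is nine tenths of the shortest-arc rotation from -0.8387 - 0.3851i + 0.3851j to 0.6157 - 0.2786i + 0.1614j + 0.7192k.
-0.692 + 0.2142i - 0.1031j - 0.6816k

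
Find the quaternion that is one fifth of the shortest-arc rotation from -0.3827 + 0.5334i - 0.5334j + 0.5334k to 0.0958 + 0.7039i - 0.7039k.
-0.3895 + 0.2898i - 0.5026j + 0.7153k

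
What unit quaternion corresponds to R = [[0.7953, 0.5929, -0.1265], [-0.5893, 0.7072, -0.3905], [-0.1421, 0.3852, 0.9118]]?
0.9239 + 0.2099i + 0.0042j - 0.3199k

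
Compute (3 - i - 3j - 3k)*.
3 + i + 3j + 3k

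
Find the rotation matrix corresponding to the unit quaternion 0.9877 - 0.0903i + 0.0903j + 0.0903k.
[[0.9674, -0.1947, 0.1621], [0.1621, 0.9674, 0.1947], [-0.1947, -0.1621, 0.9674]]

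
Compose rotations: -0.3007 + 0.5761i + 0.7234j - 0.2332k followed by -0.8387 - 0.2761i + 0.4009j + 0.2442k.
0.1782 - 0.6703i - 0.651j - 0.3085k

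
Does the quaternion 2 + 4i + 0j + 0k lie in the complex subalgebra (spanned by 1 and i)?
Yes. The quaternion 2 + 4i has j- and k-coefficients y = z = 0, so it lies in the complex subalgebra spanned by 1 and i.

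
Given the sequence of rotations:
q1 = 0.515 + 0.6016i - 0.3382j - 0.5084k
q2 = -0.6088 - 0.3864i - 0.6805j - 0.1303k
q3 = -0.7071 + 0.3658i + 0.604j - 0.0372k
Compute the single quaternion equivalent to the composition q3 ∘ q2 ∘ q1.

q2 · q1 = -0.3775 - 0.2634i - 0.4194j + 0.7825k
q3 · q2 · q1 = 0.6457 + 0.5052i - 0.2079j - 0.5336k
0.6457 + 0.5052i - 0.2079j - 0.5336k


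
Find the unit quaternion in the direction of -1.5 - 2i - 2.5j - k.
-0.4082 - 0.5443i - 0.6804j - 0.2722k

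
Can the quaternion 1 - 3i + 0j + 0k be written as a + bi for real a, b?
Yes. The quaternion 1 - 3i has j- and k-coefficients y = z = 0, so it lies in the complex subalgebra spanned by 1 and i.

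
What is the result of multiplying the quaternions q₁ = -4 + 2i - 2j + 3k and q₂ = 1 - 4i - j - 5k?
17 + 31i + 13k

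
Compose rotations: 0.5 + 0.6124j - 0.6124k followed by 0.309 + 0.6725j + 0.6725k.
0.1545 - 0.8237i + 0.5255j + 0.147k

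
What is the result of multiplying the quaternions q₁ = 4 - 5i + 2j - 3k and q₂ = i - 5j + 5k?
30 - i + 2j + 43k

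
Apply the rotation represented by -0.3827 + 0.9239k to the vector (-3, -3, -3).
(0, 4.243, -3)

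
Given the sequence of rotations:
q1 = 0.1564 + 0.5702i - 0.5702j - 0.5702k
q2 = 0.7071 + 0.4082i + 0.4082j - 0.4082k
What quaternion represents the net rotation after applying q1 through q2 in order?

q2 · q1 = -0.1222 + 0.0015i - 0.3393j - 0.9325k
-0.1222 + 0.0015i - 0.3393j - 0.9325k


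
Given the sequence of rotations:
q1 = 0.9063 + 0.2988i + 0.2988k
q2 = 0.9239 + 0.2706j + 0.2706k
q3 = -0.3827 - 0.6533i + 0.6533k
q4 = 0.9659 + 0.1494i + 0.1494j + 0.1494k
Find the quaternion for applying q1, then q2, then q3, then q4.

q2 · q1 = 0.7565 + 0.3569i + 0.3261j + 0.4405k
q3 · q2 · q1 = -0.3441 - 0.8438i + 0.3961j + 0.1126k
q4 · q3 · q2 · q1 = -0.2823 - 0.9088i + 0.1883j + 0.2426k
-0.2823 - 0.9088i + 0.1883j + 0.2426k


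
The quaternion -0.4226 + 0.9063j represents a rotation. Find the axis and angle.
axis = (0, 1, 0), θ = 230°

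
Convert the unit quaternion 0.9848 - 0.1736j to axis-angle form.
axis = (0, -1, 0), θ = 20°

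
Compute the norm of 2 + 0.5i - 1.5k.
2.55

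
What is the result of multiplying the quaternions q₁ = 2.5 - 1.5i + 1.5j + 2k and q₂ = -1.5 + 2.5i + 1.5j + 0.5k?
-3.25 + 6.25i + 7.25j - 7.75k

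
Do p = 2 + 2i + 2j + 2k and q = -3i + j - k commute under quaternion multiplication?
No: pq = 6 - 10i - 2j + 6k ≠ 6 - 2i + 6j - 10k = qp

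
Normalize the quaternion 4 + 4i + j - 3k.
0.6172 + 0.6172i + 0.1543j - 0.4629k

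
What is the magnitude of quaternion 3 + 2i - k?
√14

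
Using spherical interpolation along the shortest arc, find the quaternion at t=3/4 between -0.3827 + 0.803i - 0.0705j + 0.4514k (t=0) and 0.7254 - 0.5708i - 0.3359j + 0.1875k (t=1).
-0.6868 + 0.683i + 0.2476j - 0.0211k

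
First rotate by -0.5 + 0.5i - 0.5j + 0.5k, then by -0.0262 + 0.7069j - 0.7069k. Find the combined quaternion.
0.72 - 0.0131i - 0.6938j - 0.0131k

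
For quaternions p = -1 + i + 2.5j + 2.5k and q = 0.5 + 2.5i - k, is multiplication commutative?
No: pq = -0.5 - 4.5i + 8.5j - 4k ≠ -0.5 + 0.5i - 6j + 8.5k = qp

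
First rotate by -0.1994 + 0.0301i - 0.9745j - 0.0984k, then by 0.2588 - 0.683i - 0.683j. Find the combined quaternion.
-0.6966 + 0.2112i - 0.1832j + 0.6607k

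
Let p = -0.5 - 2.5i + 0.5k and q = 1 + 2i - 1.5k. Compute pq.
5.25 - 3.5i - 2.75j + 1.25k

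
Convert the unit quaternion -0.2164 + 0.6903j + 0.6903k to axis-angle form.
axis = (0, √2/2, √2/2), θ = 205°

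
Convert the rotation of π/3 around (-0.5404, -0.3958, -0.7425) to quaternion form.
0.866 - 0.2702i - 0.1979j - 0.3713k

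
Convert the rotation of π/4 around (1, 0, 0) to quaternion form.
0.9239 + 0.3827i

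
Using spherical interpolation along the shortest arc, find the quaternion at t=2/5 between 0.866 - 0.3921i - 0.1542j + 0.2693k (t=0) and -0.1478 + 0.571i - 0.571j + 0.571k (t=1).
0.7515 - 0.62i + 0.1976j - 0.1087k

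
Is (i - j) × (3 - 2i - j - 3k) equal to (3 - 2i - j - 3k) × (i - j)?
No: pq = 1 + 6i - 3k ≠ 1 - 6j + 3k = qp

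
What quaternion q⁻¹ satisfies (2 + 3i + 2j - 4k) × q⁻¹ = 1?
0.0606 - 0.0909i - 0.0606j + 0.1212k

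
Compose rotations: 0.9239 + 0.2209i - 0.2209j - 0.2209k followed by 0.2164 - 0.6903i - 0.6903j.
0.1999 - 0.4375i - 0.8381j + 0.2572k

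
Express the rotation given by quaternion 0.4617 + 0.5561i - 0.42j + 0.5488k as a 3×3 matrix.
[[0.0448, -0.9739, 0.2225], [0.0396, -0.2209, -0.9745], [0.9982, 0.0525, 0.0287]]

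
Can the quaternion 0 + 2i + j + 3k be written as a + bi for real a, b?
No. The quaternion 2i + j + 3k has j-coefficient y = 1 and k-coefficient z = 3, not both zero, so it does not lie in the complex subalgebra spanned by 1 and i.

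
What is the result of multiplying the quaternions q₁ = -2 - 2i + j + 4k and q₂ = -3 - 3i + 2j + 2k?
-10 + 6i - 15j - 17k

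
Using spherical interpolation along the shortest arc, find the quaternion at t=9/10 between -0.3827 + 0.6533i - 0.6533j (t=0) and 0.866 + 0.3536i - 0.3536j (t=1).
0.7853 + 0.4378i - 0.4378j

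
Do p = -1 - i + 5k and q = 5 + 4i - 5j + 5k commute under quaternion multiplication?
No: pq = -26 + 16i + 30j + 25k ≠ -26 - 34i - 20j + 15k = qp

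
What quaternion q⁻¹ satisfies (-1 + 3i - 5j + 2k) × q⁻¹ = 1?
-0.0256 - 0.0769i + 0.1282j - 0.0513k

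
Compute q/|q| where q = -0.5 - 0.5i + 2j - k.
-0.2132 - 0.2132i + 0.8528j - 0.4264k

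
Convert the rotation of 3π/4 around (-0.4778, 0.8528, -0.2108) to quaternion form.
0.3827 - 0.4414i + 0.7879j - 0.1948k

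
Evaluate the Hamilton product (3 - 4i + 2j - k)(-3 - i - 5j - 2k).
-5 - 28j + 19k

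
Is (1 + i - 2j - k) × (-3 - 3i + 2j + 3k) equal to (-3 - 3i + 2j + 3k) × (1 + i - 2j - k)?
No: pq = 7 - 10i + 8j + 2k ≠ 7 - 2i + 8j + 10k = qp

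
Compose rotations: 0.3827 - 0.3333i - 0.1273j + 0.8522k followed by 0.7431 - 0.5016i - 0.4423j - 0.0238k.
0.0812 - 0.8196i + 0.1715j + 0.5406k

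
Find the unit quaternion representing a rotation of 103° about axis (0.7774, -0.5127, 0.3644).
0.6225 + 0.6084i - 0.4012j + 0.2852k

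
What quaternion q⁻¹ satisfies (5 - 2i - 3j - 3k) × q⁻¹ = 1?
0.1064 + 0.0426i + 0.0638j + 0.0638k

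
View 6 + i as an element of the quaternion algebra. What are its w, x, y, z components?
6 + i + 0j + 0k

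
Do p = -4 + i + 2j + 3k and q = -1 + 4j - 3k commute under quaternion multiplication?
No: pq = 5 - 19i - 15j + 13k ≠ 5 + 17i - 21j + 5k = qp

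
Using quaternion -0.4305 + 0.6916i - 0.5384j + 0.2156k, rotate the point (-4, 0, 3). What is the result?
(0.976, 4.811, -0.948)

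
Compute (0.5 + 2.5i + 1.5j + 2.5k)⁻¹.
0.0333 - 0.1667i - 0.1j - 0.1667k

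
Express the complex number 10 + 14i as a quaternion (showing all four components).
10 + 14i + 0j + 0k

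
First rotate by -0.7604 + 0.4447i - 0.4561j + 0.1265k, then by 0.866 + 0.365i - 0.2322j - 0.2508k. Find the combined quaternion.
-0.895 - 0.0362i - 0.3761j + 0.237k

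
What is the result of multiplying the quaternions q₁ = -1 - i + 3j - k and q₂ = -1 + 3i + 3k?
7 + 7i - 3j - 11k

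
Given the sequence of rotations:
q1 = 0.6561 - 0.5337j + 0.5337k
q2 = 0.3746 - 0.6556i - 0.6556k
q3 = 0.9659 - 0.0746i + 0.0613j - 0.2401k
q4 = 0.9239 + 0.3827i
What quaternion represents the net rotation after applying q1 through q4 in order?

q2 · q1 = 0.5957 - 0.78i + 0.15j + 0.1197k
q3 · q2 · q1 = 0.5367 - 0.7545i + 0.3776j + 0.0092k
q4 · q3 · q2 · q1 = 0.7846 - 0.4917i + 0.3453j + 0.153k
0.7846 - 0.4917i + 0.3453j + 0.153k


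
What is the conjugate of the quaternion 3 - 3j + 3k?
3 + 3j - 3k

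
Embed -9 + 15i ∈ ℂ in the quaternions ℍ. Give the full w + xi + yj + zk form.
-9 + 15i + 0j + 0k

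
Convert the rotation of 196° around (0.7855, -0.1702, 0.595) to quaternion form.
-0.1392 + 0.7779i - 0.1685j + 0.5892k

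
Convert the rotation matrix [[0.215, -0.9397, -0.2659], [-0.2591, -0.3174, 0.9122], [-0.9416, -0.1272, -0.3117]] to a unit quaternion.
-0.3827 + 0.679i - 0.4414j - 0.4446k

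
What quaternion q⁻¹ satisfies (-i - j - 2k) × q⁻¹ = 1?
0.1667i + 0.1667j + 0.3333k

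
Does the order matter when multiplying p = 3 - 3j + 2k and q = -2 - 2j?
Yes: pq = -12 + 4i - 4k ≠ -12 - 4i - 4k = qp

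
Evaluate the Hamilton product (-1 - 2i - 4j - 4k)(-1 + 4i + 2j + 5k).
37 - 14i - 4j + 11k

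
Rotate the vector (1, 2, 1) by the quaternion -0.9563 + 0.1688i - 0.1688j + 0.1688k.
(1.798, 1.658, -0.14)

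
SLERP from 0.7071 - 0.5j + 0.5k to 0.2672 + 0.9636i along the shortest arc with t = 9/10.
0.3567 + 0.9289i - 0.0701j + 0.0701k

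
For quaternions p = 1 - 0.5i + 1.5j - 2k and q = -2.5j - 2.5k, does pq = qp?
No: pq = -1.25 - 8.75i - 3.75j - 1.25k ≠ -1.25 + 8.75i - 1.25j - 3.75k = qp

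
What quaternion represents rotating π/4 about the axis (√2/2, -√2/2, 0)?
0.9239 + 0.2706i - 0.2706j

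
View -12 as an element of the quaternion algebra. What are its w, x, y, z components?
-12 + 0i + 0j + 0k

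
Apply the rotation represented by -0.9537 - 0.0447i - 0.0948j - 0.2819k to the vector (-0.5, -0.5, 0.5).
(-0.044, -0.708, 0.497)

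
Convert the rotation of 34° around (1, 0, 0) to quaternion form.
0.9563 + 0.2924i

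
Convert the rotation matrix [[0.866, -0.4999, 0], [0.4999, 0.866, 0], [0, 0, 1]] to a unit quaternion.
0.9659 + 0.2588k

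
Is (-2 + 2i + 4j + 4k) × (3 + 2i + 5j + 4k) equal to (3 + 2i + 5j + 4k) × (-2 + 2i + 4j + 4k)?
No: pq = -46 - 2i + 2j + 6k ≠ -46 + 6i + 2j + 2k = qp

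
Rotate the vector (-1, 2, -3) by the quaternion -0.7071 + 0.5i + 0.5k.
(-0.586, -1.414, -3.414)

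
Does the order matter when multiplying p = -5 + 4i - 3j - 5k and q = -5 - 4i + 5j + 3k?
Yes: pq = 71 + 16i - 2j + 18k ≠ 71 - 16i - 18j + 2k = qp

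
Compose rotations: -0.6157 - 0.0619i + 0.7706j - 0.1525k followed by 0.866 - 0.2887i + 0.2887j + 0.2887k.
-0.7295 - 0.1424i + 0.4277j - 0.5144k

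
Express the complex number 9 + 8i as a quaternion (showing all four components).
9 + 8i + 0j + 0k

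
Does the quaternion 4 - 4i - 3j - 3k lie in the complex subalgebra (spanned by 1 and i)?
No. The quaternion 4 - 4i - 3j - 3k has j-coefficient y = -3 and k-coefficient z = -3, not both zero, so it does not lie in the complex subalgebra spanned by 1 and i.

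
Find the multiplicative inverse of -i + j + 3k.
0.0909i - 0.0909j - 0.2727k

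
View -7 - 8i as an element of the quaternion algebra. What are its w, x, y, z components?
-7 - 8i + 0j + 0k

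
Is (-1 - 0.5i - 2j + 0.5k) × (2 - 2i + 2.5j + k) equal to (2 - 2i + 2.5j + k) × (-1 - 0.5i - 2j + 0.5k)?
No: pq = 1.5 - 2.25i - 7j - 5.25k ≠ 1.5 + 4.25i - 6j + 5.25k = qp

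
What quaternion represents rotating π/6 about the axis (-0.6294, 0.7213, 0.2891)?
0.9659 - 0.1629i + 0.1867j + 0.0748k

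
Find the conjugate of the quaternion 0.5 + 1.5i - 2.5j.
0.5 - 1.5i + 2.5j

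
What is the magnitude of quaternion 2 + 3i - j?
√14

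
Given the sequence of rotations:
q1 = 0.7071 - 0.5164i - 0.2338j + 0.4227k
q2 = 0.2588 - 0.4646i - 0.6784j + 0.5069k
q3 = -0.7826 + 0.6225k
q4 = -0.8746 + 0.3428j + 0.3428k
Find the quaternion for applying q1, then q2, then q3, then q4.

q2 · q1 = -0.4298 - 0.6304i - 0.6056j + 0.2261k
q3 · q2 · q1 = 0.1956 + 0.8703i + 0.0815j - 0.4445k
q4 · q3 · q2 · q1 = -0.0466 - 0.9415i + 0.2941j + 0.1575k
-0.0466 - 0.9415i + 0.2941j + 0.1575k


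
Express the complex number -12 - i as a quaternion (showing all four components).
-12 - i + 0j + 0k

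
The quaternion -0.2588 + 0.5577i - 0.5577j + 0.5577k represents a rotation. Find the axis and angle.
axis = (√3/3, -√3/3, √3/3), θ = 7π/6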